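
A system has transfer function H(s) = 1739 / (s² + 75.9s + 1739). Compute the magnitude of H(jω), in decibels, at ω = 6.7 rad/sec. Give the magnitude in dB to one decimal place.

|(j6.7)² + 75.9(j6.7) + 1739| = |1694.1 + j508.53| = 1769
|H(j6.7)| = 1739 / 1769 = 0.98316
20 log₁₀(0.98316) = -0.15 dB

-0.1 dB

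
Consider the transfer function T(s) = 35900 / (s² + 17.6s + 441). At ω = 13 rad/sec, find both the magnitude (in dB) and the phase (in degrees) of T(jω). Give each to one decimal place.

|(j13)² + 17.6(j13) + 441| = |272 + j228.8| = 355.4
|T(j13)| = 35900 / 355.4 = 101
20 log₁₀(101) = 40.09 dB
∠[(j13)² + 17.6(j13) + 441] = ∠[272 + j228.8] = 40.07°
∠T(j13) = −40.07° = -40.07°

|T| = 40.1 dB, ∠T = -40.1°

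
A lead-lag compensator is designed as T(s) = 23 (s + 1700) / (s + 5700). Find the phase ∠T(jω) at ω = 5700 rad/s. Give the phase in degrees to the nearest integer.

28°

∠(j5700 + 1700) = arctan(5700/1700) = 73.39°
∠(j5700 + 5700) = arctan(5700/5700) = 45.00°
∠T(j5700) = 73.39° − 45.00° = 28.39°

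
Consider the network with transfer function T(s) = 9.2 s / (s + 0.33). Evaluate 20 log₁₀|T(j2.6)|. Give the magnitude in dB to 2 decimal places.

19.21 dB

|j2.6| = 2.6
|j2.6 + 0.33| = √(2.6² + 0.33²) = 2.621
|T(j2.6)| = 9.2 × 2.6 / 2.621 = 9.1268
20 log₁₀(9.1268) = 19.206 dB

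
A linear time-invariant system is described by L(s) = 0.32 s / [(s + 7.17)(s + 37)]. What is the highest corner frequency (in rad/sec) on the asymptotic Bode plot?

Break frequencies occur at each pole and zero magnitude: 7.17 rad/sec, 37 rad/sec.
The highest is 37 rad/sec.

37 rad/sec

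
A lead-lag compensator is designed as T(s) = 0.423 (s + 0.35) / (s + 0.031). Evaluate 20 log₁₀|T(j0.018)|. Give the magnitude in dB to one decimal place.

12.3 dB

|j0.018 + 0.35| = √(0.018² + 0.35²) = 0.3505
|j0.018 + 0.031| = √(0.018² + 0.031²) = 0.03585
|T(j0.018)| = 0.423 × 0.3505 / 0.03585 = 4.1355
20 log₁₀(4.1355) = 12.33 dB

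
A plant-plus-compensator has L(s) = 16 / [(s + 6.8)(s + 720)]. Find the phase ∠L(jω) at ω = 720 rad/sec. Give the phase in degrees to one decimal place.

-134.5°

∠(j720 + 6.8) = arctan(720/6.8) = 89.46°
∠(j720 + 720) = arctan(720/720) = 45.00°
∠L(j720) = − (89.46° + 45.00°) = -134.46°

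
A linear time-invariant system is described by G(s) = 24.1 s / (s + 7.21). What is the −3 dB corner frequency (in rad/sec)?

7.21 rad/sec

For a single-pole high-pass, the −3 dB point is at the pole: ω = 7.21 rad/sec.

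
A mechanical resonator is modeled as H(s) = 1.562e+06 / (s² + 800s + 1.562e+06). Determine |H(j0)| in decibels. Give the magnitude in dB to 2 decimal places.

0.00 dB

H(0) = 1.562e+06 / 1.562e+06 = 1
20 log₁₀(1) = 0.000 dB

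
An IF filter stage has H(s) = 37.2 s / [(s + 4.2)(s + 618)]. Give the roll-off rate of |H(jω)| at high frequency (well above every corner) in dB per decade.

-20 dB/decade

With 1 zero and 2 poles, the high-frequency asymptotic slope is 20 × (1 − 2) = -20 dB/decade.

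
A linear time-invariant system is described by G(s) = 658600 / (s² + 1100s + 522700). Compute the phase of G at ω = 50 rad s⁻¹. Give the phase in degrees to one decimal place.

-6.0°

∠[(j50)² + 1100(j50) + 522700] = ∠[5.202e+05 + j55000] = 6.04°
∠G(j50) = −6.04° = -6.04°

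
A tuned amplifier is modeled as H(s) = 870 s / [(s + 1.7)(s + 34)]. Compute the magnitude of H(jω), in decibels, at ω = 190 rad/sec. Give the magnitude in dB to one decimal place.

|j190| = 190
|j190 + 1.7| = √(190² + 1.7²) = 190
|j190 + 34| = √(190² + 34²) = 193
|H(j190)| = 870 × 190 / (190 × 193) = 4.5072
20 log₁₀(4.5072) = 13.08 dB

13.1 dB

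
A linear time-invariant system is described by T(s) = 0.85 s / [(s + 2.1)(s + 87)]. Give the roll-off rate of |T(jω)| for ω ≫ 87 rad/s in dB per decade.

-20 dB/decade

With 1 zero and 2 poles, the high-frequency asymptotic slope is 20 × (1 − 2) = -20 dB/decade.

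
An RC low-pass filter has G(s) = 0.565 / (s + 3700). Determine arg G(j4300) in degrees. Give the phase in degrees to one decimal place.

-49.3 deg

∠(j4300 + 3700) = arctan(4300/3700) = 49.29°
∠G(j4300) = −49.29° = -49.29°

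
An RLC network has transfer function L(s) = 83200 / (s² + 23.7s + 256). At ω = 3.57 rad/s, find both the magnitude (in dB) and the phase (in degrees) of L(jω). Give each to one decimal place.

|L| = 50.2 dB, ∠L = -19.2 deg

|(j3.57)² + 23.7(j3.57) + 256| = |243.26 + j84.609| = 257.5
|L(j3.57)| = 83200 / 257.5 = 323.04
20 log₁₀(323.04) = 50.19 dB
∠[(j3.57)² + 23.7(j3.57) + 256] = ∠[243.26 + j84.609] = 19.18°
∠L(j3.57) = −19.18° = -19.18°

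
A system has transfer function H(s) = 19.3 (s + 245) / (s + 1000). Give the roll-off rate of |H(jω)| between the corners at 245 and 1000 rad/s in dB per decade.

In this band the factors already past their corner are: zero at 245; net slope = 20 dB/decade.

20 dB/decade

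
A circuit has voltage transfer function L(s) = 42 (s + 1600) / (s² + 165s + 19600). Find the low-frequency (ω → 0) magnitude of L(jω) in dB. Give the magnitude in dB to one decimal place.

10.7 dB

L(0) = 42 × 1600 / 19600 = 3.4286
20 log₁₀(3.4286) = 10.70 dB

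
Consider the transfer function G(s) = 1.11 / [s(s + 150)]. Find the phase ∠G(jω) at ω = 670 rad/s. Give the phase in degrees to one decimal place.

-167.4 deg

∠(j670 + 150) = arctan(670/150) = 77.38°
∠(j670) = 90.00°
∠G(j670) = − (77.38° + 90.00°) = -167.38°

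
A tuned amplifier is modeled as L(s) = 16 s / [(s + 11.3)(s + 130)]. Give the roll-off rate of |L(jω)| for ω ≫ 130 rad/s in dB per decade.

-20 dB/decade

With 1 zero and 2 poles, the high-frequency asymptotic slope is 20 × (1 − 2) = -20 dB/decade.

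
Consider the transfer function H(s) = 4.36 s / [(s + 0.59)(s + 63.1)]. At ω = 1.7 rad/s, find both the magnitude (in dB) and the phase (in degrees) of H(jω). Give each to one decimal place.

|H| = -23.7 dB, ∠H = 17.6°

|j1.7| = 1.7
|j1.7 + 0.59| = √(1.7² + 0.59²) = 1.799
|j1.7 + 63.1| = √(1.7² + 63.1²) = 63.12
|H(j1.7)| = 4.36 × 1.7 / (1.799 × 63.12) = 0.065253
20 log₁₀(0.065253) = -23.71 dB
∠(j1.7) = 90.00°
∠(j1.7 + 0.59) = arctan(1.7/0.59) = 70.86°
∠(j1.7 + 63.1) = arctan(1.7/63.1) = 1.54°
∠H(j1.7) = 90.00° − (70.86° + 1.54°) = 17.60°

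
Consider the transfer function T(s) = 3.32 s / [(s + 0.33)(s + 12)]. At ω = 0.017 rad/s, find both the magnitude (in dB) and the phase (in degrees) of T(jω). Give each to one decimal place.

|T| = -36.9 dB, ∠T = 87.0 deg

|j0.017| = 0.017
|j0.017 + 0.33| = √(0.017² + 0.33²) = 0.3304
|j0.017 + 12| = √(0.017² + 12²) = 12
|T(j0.017)| = 3.32 × 0.017 / (0.3304 × 12) = 0.014234
20 log₁₀(0.014234) = -36.93 dB
∠(j0.017) = 90.00°
∠(j0.017 + 0.33) = arctan(0.017/0.33) = 2.95°
∠(j0.017 + 12) = arctan(0.017/12) = 0.08°
∠T(j0.017) = 90.00° − (2.95° + 0.08°) = 86.97°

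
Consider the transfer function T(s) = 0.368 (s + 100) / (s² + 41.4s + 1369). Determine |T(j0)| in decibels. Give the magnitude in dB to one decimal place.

-31.4 dB

T(0) = 0.368 × 100 / 1369 = 0.026881
20 log₁₀(0.026881) = -31.41 dB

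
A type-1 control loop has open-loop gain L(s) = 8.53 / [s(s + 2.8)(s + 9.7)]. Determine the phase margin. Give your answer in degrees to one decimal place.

Gain crossover: |L(jω)| = 1 at ω ≈ 0.312 rad s⁻¹.
∠L(j0.312) = −90° − arctan(0.312/2.8) − arctan(0.312/9.7) ≈ -98.20°
PM = 180° + (-98.20°) = 81.80°

81.8°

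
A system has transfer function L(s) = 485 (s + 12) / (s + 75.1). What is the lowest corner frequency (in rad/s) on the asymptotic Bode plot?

Break frequencies occur at each pole and zero magnitude: 12 rad/s, 75.1 rad/s.
The lowest is 12 rad/s.

12 rad/s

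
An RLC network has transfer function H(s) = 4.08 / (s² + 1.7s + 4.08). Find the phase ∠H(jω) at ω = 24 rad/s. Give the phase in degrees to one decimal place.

∠[(j24)² + 1.7(j24) + 4.08] = ∠[-571.92 + j40.8] = 175.92°
∠H(j24) = −175.92° = -175.92°

-175.9°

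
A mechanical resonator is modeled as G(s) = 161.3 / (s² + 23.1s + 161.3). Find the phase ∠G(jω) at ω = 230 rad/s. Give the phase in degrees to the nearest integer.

∠[(j230)² + 23.1(j230) + 161.3] = ∠[-52739 + j5313] = 174.25°
∠G(j230) = −174.25° = -174.25°

-174°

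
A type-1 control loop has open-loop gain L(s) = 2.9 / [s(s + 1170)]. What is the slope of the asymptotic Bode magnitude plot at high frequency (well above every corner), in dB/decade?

-40 dB/decade

With 0 zeros and 2 poles, the high-frequency asymptotic slope is 20 × (0 − 2) = -40 dB/decade.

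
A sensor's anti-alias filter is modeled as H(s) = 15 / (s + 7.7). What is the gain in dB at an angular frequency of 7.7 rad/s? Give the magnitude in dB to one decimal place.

2.8 dB

|j7.7 + 7.7| = √(7.7² + 7.7²) = 10.89
|H(j7.7)| = 15 / 10.89 = 1.3775
20 log₁₀(1.3775) = 2.78 dB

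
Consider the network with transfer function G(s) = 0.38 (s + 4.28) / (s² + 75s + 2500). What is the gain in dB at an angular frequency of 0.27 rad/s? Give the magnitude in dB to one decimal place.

|j0.27 + 4.28| = √(0.27² + 4.28²) = 4.289
|(j0.27)² + 75(j0.27) + 2500| = |2499.9 + j20.25| = 2500
|G(j0.27)| = 0.38 × 4.289 / 2500 = 0.00065185
20 log₁₀(0.00065185) = -63.72 dB

-63.7 dB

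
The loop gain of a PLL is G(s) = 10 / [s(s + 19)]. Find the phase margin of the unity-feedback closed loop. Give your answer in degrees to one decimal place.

Gain crossover: |G(jω)| = 1 at ω ≈ 0.526 rad s⁻¹.
∠G(j0.526) = −90° − arctan(0.526/19) ≈ -91.59°
PM = 180° + (-91.59°) = 88.41°

88.4°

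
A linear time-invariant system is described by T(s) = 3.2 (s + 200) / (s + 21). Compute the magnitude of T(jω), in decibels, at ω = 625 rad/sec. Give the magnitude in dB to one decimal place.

|j625 + 200| = √(625² + 200²) = 656.2
|j625 + 21| = √(625² + 21²) = 625.4
|T(j625)| = 3.2 × 656.2 / 625.4 = 3.358
20 log₁₀(3.358) = 10.52 dB

10.5 dB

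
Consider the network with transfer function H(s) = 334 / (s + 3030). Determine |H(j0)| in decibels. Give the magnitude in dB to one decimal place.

H(0) = 334 / 3030 = 0.11023
20 log₁₀(0.11023) = -19.15 dB

-19.2 dB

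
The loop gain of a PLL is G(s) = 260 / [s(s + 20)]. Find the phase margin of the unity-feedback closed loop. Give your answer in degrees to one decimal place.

60.5 deg

Gain crossover: |G(jω)| = 1 at ω ≈ 11.3 rad/sec.
∠G(j11.3) = −90° − arctan(11.3/20) ≈ -119.50°
PM = 180° + (-119.50°) = 60.50°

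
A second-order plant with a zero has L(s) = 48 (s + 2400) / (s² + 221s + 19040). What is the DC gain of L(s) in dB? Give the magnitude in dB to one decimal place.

15.6 dB

L(0) = 48 × 2400 / 19040 = 6.0504
20 log₁₀(6.0504) = 15.64 dB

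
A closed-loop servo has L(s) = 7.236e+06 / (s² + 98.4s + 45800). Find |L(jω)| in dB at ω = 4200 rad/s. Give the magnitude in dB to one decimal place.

|(j4200)² + 98.4(j4200) + 45800| = |-1.7594e+07 + j4.1328e+05| = 1.76e+07
|L(j4200)| = 7.236e+06 / 1.76e+07 = 0.41116
20 log₁₀(0.41116) = -7.72 dB

-7.7 dB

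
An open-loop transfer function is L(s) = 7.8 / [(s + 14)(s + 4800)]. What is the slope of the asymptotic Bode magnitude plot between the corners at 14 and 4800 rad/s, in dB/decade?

-20 dB/decade

In this band the factors already past their corner are: pole at 14; net slope = -20 dB/decade.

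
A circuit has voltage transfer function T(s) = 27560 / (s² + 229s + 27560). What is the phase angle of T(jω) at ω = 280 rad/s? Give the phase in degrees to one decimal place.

-128.4 deg

∠[(j280)² + 229(j280) + 27560] = ∠[-50840 + j64120] = 128.41°
∠T(j280) = −128.41° = -128.41°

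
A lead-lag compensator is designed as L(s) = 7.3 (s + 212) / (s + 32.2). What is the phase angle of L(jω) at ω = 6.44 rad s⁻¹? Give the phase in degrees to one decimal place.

-9.6°

∠(j6.44 + 212) = arctan(6.44/212) = 1.74°
∠(j6.44 + 32.2) = arctan(6.44/32.2) = 11.31°
∠L(j6.44) = 1.74° − 11.31° = -9.57°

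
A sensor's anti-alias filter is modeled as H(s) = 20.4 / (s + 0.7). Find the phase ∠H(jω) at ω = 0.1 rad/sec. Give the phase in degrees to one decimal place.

-8.1 deg

∠(j0.1 + 0.7) = arctan(0.1/0.7) = 8.13°
∠H(j0.1) = −8.13° = -8.13°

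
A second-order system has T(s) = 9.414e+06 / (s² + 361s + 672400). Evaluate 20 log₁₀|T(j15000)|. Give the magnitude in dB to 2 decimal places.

-27.54 dB

|(j15000)² + 361(j15000) + 672400| = |-2.2433e+08 + j5.415e+06| = 2.244e+08
|T(j15000)| = 9.414e+06 / 2.244e+08 = 0.041953
20 log₁₀(0.041953) = -27.545 dB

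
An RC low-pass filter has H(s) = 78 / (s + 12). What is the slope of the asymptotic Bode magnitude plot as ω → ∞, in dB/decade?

With 0 zeros and 1 pole, the high-frequency asymptotic slope is 20 × (0 − 1) = -20 dB/decade.

-20 dB/decade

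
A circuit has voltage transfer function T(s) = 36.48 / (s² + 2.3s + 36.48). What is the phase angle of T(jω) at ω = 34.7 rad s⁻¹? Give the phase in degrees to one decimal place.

-176.1 deg

∠[(j34.7)² + 2.3(j34.7) + 36.48] = ∠[-1167.6 + j79.81] = 176.09°
∠T(j34.7) = −176.09° = -176.09°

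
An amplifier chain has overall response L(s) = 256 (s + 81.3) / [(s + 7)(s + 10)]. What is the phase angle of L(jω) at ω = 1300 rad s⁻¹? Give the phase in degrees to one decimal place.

∠(j1300 + 81.3) = arctan(1300/81.3) = 86.42°
∠(j1300 + 7) = arctan(1300/7) = 89.69°
∠(j1300 + 10) = arctan(1300/10) = 89.56°
∠L(j1300) = 86.42° − (89.69° + 89.56°) = -92.83°

-92.8°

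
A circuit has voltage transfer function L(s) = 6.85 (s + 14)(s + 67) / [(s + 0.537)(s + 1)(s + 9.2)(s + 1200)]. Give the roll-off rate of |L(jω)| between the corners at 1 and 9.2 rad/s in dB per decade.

In this band the factors already past their corner are: pole at 0.537, pole at 1; net slope = -40 dB/decade.

-40 dB/decade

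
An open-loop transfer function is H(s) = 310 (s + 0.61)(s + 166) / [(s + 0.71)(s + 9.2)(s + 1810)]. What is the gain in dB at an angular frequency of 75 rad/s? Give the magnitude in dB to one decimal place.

|j75 + 0.61| = √(75² + 0.61²) = 75
|j75 + 166| = √(75² + 166²) = 182.2
|j75 + 0.71| = √(75² + 0.71²) = 75
|j75 + 9.2| = √(75² + 9.2²) = 75.56
|j75 + 1810| = √(75² + 1810²) = 1812
|H(j75)| = 310 × 75 × 182.2 / (75 × 75.56 × 1812) = 0.41252
20 log₁₀(0.41252) = -7.69 dB

-7.7 dB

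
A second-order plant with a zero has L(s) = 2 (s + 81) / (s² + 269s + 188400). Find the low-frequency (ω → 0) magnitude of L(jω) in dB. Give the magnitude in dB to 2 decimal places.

-61.31 dB

L(0) = 2 × 81 / 188400 = 0.00085987
20 log₁₀(0.00085987) = -61.311 dB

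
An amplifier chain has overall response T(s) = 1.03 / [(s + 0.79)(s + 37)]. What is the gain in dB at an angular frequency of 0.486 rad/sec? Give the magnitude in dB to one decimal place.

|j0.486 + 0.79| = √(0.486² + 0.79²) = 0.9275
|j0.486 + 37| = √(0.486² + 37²) = 37
|T(j0.486)| = 1.03 / (0.9275 × 37) = 0.030011
20 log₁₀(0.030011) = -30.45 dB

-30.5 dB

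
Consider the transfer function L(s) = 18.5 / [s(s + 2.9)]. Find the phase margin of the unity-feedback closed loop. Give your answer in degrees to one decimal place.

Gain crossover: |L(jω)| = 1 at ω ≈ 3.84 rad s⁻¹.
∠L(j3.84) = −90° − arctan(3.84/2.9) ≈ -142.96°
PM = 180° + (-142.96°) = 37.04°

37.0°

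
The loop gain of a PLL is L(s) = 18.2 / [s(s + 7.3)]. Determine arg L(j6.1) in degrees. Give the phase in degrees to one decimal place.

-129.9°

∠(j6.1 + 7.3) = arctan(6.1/7.3) = 39.88°
∠(j6.1) = 90.00°
∠L(j6.1) = − (39.88° + 90.00°) = -129.88°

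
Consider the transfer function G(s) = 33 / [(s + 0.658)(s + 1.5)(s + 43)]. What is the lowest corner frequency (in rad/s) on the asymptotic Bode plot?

0.658 rad/s

Break frequencies occur at each pole and zero magnitude: 0.658 rad/s, 1.5 rad/s, 43 rad/s.
The lowest is 0.658 rad/s.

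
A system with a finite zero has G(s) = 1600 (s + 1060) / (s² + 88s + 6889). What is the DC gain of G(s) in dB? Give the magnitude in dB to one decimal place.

47.8 dB

G(0) = 1600 × 1060 / 6889 = 246.19
20 log₁₀(246.19) = 47.83 dB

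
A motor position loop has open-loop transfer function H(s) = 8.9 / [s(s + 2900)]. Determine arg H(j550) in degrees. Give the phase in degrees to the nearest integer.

∠(j550 + 2900) = arctan(550/2900) = 10.74°
∠(j550) = 90.00°
∠H(j550) = − (10.74° + 90.00°) = -100.74°

-101°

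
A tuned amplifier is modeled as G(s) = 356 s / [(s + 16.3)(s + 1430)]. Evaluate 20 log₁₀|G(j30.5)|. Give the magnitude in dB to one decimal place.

-13.2 dB

|j30.5| = 30.5
|j30.5 + 16.3| = √(30.5² + 16.3²) = 34.58
|j30.5 + 1430| = √(30.5² + 1430²) = 1430
|G(j30.5)| = 356 × 30.5 / (34.58 × 1430) = 0.21951
20 log₁₀(0.21951) = -13.17 dB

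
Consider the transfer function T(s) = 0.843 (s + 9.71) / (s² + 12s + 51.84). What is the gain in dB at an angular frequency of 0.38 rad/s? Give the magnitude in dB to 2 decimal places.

-16.04 dB

|j0.38 + 9.71| = √(0.38² + 9.71²) = 9.717
|(j0.38)² + 12(j0.38) + 51.84| = |51.696 + j4.56| = 51.9
|T(j0.38)| = 0.843 × 9.717 / 51.9 = 0.15785
20 log₁₀(0.15785) = -16.035 dB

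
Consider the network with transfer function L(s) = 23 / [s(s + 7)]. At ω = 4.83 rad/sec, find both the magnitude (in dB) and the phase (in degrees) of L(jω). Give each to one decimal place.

|j4.83 + 7| = √(4.83² + 7²) = 8.505
|j4.83| = 4.83
|L(j4.83)| = 23 / (8.505 × 4.83) = 0.55992
20 log₁₀(0.55992) = -5.04 dB
∠(j4.83 + 7) = arctan(4.83/7) = 34.61°
∠(j4.83) = 90.00°
∠L(j4.83) = − (34.61° + 90.00°) = -124.61°

|L| = -5.0 dB, ∠L = -124.6°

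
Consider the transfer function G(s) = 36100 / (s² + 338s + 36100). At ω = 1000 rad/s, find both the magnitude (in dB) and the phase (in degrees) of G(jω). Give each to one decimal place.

|(j1000)² + 338(j1000) + 36100| = |-9.639e+05 + j3.38e+05| = 1.021e+06
|G(j1000)| = 36100 / 1.021e+06 = 0.035342
20 log₁₀(0.035342) = -29.03 dB
∠[(j1000)² + 338(j1000) + 36100] = ∠[-9.639e+05 + j3.38e+05] = 160.68°
∠G(j1000) = −160.68° = -160.68°

|G| = -29.0 dB, ∠G = -160.7°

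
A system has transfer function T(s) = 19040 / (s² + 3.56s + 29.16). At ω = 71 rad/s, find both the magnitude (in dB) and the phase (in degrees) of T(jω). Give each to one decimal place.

|T| = 11.6 dB, ∠T = -177.1°

|(j71)² + 3.56(j71) + 29.16| = |-5011.8 + j252.76| = 5018
|T(j71)| = 19040 / 5018 = 3.7942
20 log₁₀(3.7942) = 11.58 dB
∠[(j71)² + 3.56(j71) + 29.16] = ∠[-5011.8 + j252.76] = 177.11°
∠T(j71) = −177.11° = -177.11°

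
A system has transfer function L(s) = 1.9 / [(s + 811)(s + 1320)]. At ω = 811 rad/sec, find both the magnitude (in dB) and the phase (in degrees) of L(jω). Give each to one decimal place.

|L| = -119.4 dB, ∠L = -76.6°

|j811 + 811| = √(811² + 811²) = 1147
|j811 + 1320| = √(811² + 1320²) = 1549
|L(j811)| = 1.9 / (1147 × 1549) = 1.0693e-06
20 log₁₀(1.0693e-06) = -119.42 dB
∠(j811 + 811) = arctan(811/811) = 45.00°
∠(j811 + 1320) = arctan(811/1320) = 31.57°
∠L(j811) = − (45.00° + 31.57°) = -76.57°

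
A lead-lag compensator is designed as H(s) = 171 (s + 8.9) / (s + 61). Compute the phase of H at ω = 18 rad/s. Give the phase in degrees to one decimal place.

∠(j18 + 8.9) = arctan(18/8.9) = 63.69°
∠(j18 + 61) = arctan(18/61) = 16.44°
∠H(j18) = 63.69° − 16.44° = 47.25°

47.2 deg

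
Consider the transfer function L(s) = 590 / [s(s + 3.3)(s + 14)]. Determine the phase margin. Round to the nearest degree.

Gain crossover: |L(jω)| = 1 at ω ≈ 5.82 rad/s.
∠L(j5.82) = −90° − arctan(5.82/3.3) − arctan(5.82/14) ≈ -173.00°
PM = 180° + (-173.00°) = 7.00°

7°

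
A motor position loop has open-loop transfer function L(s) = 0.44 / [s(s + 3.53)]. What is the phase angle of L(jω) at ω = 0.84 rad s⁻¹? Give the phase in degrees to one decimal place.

∠(j0.84 + 3.53) = arctan(0.84/3.53) = 13.39°
∠(j0.84) = 90.00°
∠L(j0.84) = − (13.39° + 90.00°) = -103.39°

-103.4°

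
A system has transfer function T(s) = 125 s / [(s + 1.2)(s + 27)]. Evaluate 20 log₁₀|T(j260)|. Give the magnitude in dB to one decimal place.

-6.4 dB

|j260| = 260
|j260 + 1.2| = √(260² + 1.2²) = 260
|j260 + 27| = √(260² + 27²) = 261.4
|T(j260)| = 125 × 260 / (260 × 261.4) = 0.47819
20 log₁₀(0.47819) = -6.41 dB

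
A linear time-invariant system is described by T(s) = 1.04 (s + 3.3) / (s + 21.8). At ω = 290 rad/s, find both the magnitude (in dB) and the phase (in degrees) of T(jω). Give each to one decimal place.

|j290 + 3.3| = √(290² + 3.3²) = 290
|j290 + 21.8| = √(290² + 21.8²) = 290.8
|T(j290)| = 1.04 × 290 / 290.8 = 1.0371
20 log₁₀(1.0371) = 0.32 dB
∠(j290 + 3.3) = arctan(290/3.3) = 89.35°
∠(j290 + 21.8) = arctan(290/21.8) = 85.70°
∠T(j290) = 89.35° − 85.70° = 3.65°

|T| = 0.3 dB, ∠T = 3.6 deg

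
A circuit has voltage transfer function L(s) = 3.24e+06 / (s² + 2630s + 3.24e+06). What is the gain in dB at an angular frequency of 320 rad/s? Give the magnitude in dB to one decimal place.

|(j320)² + 2630(j320) + 3.24e+06| = |3.1376e+06 + j8.416e+05| = 3.249e+06
|L(j320)| = 3.24e+06 / 3.249e+06 = 0.99738
20 log₁₀(0.99738) = -0.02 dB

-0.0 dB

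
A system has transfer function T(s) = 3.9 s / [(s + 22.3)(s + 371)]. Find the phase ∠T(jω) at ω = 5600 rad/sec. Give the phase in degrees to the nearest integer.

-86 deg

∠(j5600) = 90.00°
∠(j5600 + 22.3) = arctan(5600/22.3) = 89.77°
∠(j5600 + 371) = arctan(5600/371) = 86.21°
∠T(j5600) = 90.00° − (89.77° + 86.21°) = -85.98°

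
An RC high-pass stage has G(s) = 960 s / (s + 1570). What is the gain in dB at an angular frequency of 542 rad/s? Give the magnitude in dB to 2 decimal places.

|j542| = 542
|j542 + 1570| = √(542² + 1570²) = 1661
|G(j542)| = 960 × 542 / 1661 = 313.27
20 log₁₀(313.27) = 49.918 dB

49.92 dB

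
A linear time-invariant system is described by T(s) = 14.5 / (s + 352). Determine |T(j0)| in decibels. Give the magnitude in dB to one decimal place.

T(0) = 14.5 / 352 = 0.041193
20 log₁₀(0.041193) = -27.70 dB

-27.7 dB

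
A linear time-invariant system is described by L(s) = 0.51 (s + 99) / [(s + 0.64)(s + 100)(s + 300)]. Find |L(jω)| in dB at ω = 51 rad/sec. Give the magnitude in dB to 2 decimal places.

|j51 + 99| = √(51² + 99²) = 111.4
|j51 + 0.64| = √(51² + 0.64²) = 51
|j51 + 100| = √(51² + 100²) = 112.3
|j51 + 300| = √(51² + 300²) = 304.3
|L(j51)| = 0.51 × 111.4 / (51 × 112.3 × 304.3) = 3.2599e-05
20 log₁₀(3.2599e-05) = -89.736 dB

-89.74 dB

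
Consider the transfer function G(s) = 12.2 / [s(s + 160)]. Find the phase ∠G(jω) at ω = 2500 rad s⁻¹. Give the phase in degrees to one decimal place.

∠(j2500 + 160) = arctan(2500/160) = 86.34°
∠(j2500) = 90.00°
∠G(j2500) = − (86.34° + 90.00°) = -176.34°

-176.3°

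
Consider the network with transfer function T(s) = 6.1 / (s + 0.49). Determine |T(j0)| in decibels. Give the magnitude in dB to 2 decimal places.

21.90 dB

T(0) = 6.1 / 0.49 = 12.449
20 log₁₀(12.449) = 21.903 dB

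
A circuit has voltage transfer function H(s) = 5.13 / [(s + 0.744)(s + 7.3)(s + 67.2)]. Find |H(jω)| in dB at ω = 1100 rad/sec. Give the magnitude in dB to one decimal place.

-168.3 dB

|j1100 + 0.744| = √(1100² + 0.744²) = 1100
|j1100 + 7.3| = √(1100² + 7.3²) = 1100
|j1100 + 67.2| = √(1100² + 67.2²) = 1102
|H(j1100)| = 5.13 / (1100 × 1100 × 1102) = 3.847e-09
20 log₁₀(3.847e-09) = -168.30 dB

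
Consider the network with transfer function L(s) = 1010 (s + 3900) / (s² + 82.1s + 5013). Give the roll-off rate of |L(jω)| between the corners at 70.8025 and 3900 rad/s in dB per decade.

-40 dB/decade

In this band the factors already past their corner are: complex pole pair at ωₙ ≈ 70.8; net slope = -40 dB/decade.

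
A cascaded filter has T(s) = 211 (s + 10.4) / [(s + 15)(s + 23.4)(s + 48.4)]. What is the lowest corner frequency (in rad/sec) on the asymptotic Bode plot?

10.4 rad/sec

Break frequencies occur at each pole and zero magnitude: 10.4 rad/sec, 15 rad/sec, 23.4 rad/sec, 48.4 rad/sec.
The lowest is 10.4 rad/sec.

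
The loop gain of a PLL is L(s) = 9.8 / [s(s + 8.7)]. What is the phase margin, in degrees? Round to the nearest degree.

Gain crossover: |L(jω)| = 1 at ω ≈ 1.12 rad/s.
∠L(j1.12) = −90° − arctan(1.12/8.7) ≈ -97.32°
PM = 180° + (-97.32°) = 82.68°

83°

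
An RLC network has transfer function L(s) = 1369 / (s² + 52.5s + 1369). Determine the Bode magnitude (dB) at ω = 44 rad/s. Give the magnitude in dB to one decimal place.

-4.8 dB

|(j44)² + 52.5(j44) + 1369| = |-567 + j2310| = 2379
|L(j44)| = 1369 / 2379 = 0.57556
20 log₁₀(0.57556) = -4.80 dB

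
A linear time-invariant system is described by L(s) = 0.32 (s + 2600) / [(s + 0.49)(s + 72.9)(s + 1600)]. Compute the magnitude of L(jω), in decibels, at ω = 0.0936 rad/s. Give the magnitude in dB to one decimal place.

-36.9 dB

|j0.0936 + 2600| = √(0.0936² + 2600²) = 2600
|j0.0936 + 0.49| = √(0.0936² + 0.49²) = 0.4989
|j0.0936 + 72.9| = √(0.0936² + 72.9²) = 72.9
|j0.0936 + 1600| = √(0.0936² + 1600²) = 1600
|L(j0.0936)| = 0.32 × 2600 / (0.4989 × 72.9 × 1600) = 0.014299
20 log₁₀(0.014299) = -36.89 dB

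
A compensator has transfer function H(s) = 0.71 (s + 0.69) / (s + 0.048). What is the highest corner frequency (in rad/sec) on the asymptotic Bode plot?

Break frequencies occur at each pole and zero magnitude: 0.048 rad/sec, 0.69 rad/sec.
The highest is 0.69 rad/sec.

0.69 rad/sec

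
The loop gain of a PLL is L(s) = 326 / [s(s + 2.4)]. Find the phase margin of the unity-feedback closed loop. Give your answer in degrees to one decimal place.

7.6°

Gain crossover: |L(jω)| = 1 at ω ≈ 18 rad s⁻¹.
∠L(j18) = −90° − arctan(18/2.4) ≈ -172.40°
PM = 180° + (-172.40°) = 7.60°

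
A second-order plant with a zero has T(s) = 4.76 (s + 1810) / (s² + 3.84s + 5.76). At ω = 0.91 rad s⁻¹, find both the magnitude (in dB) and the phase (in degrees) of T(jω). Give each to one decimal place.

|j0.91 + 1810| = √(0.91² + 1810²) = 1810
|(j0.91)² + 3.84(j0.91) + 5.76| = |4.9319 + j3.4944| = 6.044
|T(j0.91)| = 4.76 × 1810 / 6.044 = 1425.4
20 log₁₀(1425.4) = 63.08 dB
∠(j0.91 + 1810) = arctan(0.91/1810) = 0.03°
∠[(j0.91)² + 3.84(j0.91) + 5.76] = ∠[4.9319 + j3.4944] = 35.32°
∠T(j0.91) = 0.03° − 35.32° = -35.29°

|T| = 63.1 dB, ∠T = -35.3°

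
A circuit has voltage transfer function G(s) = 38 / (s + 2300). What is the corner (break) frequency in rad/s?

2300 rad/s

The single real pole at s = −2300 gives a corner at ω = 2300 rad/s.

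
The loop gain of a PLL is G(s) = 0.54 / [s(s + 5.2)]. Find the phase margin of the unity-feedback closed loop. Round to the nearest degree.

Gain crossover: |G(jω)| = 1 at ω ≈ 0.104 rad/sec.
∠G(j0.104) = −90° − arctan(0.104/5.2) ≈ -91.14°
PM = 180° + (-91.14°) = 88.86°

89°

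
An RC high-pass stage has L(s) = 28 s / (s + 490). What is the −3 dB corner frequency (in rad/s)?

490 rad/s

For a single-pole high-pass, the −3 dB point is at the pole: ω = 490 rad/s.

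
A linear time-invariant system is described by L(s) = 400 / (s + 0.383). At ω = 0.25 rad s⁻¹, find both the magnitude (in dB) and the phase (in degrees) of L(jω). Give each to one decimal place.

|j0.25 + 0.383| = √(0.25² + 0.383²) = 0.4574
|L(j0.25)| = 400 / 0.4574 = 874.56
20 log₁₀(874.56) = 58.84 dB
∠(j0.25 + 0.383) = arctan(0.25/0.383) = 33.13°
∠L(j0.25) = −33.13° = -33.13°

|L| = 58.8 dB, ∠L = -33.1°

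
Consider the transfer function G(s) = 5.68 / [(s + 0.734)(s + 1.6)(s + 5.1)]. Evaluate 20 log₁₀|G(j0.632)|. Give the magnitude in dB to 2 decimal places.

|j0.632 + 0.734| = √(0.632² + 0.734²) = 0.9686
|j0.632 + 1.6| = √(0.632² + 1.6²) = 1.72
|j0.632 + 5.1| = √(0.632² + 5.1²) = 5.139
|G(j0.632)| = 5.68 / (0.9686 × 1.72 × 5.139) = 0.66332
20 log₁₀(0.66332) = -3.566 dB

-3.57 dB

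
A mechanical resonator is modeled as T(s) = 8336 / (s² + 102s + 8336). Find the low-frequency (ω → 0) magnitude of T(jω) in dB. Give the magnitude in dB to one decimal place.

0.0 dB

T(0) = 8336 / 8336 = 1
20 log₁₀(1) = 0.00 dB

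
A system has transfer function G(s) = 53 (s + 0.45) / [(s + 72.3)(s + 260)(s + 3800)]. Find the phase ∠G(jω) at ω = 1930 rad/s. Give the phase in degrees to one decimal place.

-107.1 deg

∠(j1930 + 0.45) = arctan(1930/0.45) = 89.99°
∠(j1930 + 72.3) = arctan(1930/72.3) = 87.85°
∠(j1930 + 260) = arctan(1930/260) = 82.33°
∠(j1930 + 3800) = arctan(1930/3800) = 26.93°
∠G(j1930) = 89.99° − (87.85° + 82.33° + 26.93°) = -107.12°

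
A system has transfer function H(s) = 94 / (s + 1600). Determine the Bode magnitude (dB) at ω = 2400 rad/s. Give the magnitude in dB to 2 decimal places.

|j2400 + 1600| = √(2400² + 1600²) = 2884
|H(j2400)| = 94 / 2884 = 0.032589
20 log₁₀(0.032589) = -29.739 dB

-29.74 dB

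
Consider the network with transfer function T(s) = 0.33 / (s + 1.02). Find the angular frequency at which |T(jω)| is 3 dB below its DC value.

For a single-pole low-pass, the −3 dB point is at the pole: ω = 1.02 rad/s.

1.02 rad/s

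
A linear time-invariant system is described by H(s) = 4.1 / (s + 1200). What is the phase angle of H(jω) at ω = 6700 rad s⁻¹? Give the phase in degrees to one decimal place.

∠(j6700 + 1200) = arctan(6700/1200) = 79.85°
∠H(j6700) = −79.85° = -79.85°

-79.8°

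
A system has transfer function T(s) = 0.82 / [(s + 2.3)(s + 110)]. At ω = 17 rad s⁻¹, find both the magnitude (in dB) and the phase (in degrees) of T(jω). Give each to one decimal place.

|j17 + 2.3| = √(17² + 2.3²) = 17.15
|j17 + 110| = √(17² + 110²) = 111.3
|T(j17)| = 0.82 / (17.15 × 111.3) = 0.00042945
20 log₁₀(0.00042945) = -67.34 dB
∠(j17 + 2.3) = arctan(17/2.3) = 82.30°
∠(j17 + 110) = arctan(17/110) = 8.79°
∠T(j17) = − (82.30° + 8.79°) = -91.08°

|T| = -67.3 dB, ∠T = -91.1°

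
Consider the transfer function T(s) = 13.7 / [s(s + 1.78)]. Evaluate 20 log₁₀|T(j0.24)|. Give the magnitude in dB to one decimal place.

|j0.24 + 1.78| = √(0.24² + 1.78²) = 1.796
|j0.24| = 0.24
|T(j0.24)| = 13.7 / (1.796 × 0.24) = 31.782
20 log₁₀(31.782) = 30.04 dB

30.0 dB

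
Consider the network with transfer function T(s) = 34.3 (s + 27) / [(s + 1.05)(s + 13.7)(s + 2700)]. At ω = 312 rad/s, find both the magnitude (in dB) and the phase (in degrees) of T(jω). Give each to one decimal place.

|T| = -87.8 dB, ∠T = -98.8°

|j312 + 27| = √(312² + 27²) = 313.2
|j312 + 1.05| = √(312² + 1.05²) = 312
|j312 + 13.7| = √(312² + 13.7²) = 312.3
|j312 + 2700| = √(312² + 2700²) = 2718
|T(j312)| = 34.3 × 313.2 / (312 × 312.3 × 2718) = 4.056e-05
20 log₁₀(4.056e-05) = -87.84 dB
∠(j312 + 27) = arctan(312/27) = 85.05°
∠(j312 + 1.05) = arctan(312/1.05) = 89.81°
∠(j312 + 13.7) = arctan(312/13.7) = 87.49°
∠(j312 + 2700) = arctan(312/2700) = 6.59°
∠T(j312) = 85.05° − (89.81° + 87.49° + 6.59°) = -98.83°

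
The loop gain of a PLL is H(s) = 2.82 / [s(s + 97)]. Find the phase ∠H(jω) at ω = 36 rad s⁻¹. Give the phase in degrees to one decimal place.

-110.4°

∠(j36 + 97) = arctan(36/97) = 20.36°
∠(j36) = 90.00°
∠H(j36) = − (20.36° + 90.00°) = -110.36°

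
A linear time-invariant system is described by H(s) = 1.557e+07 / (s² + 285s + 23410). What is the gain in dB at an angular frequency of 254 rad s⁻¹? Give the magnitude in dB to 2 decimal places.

|(j254)² + 285(j254) + 23410| = |-41106 + j72390| = 8.325e+04
|H(j254)| = 1.557e+07 / 8.325e+04 = 187.03
20 log₁₀(187.03) = 45.438 dB

45.44 dB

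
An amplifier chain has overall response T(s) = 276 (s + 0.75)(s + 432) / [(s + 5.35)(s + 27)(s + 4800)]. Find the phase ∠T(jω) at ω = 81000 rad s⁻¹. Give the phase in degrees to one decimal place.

-86.9°

∠(j81000 + 0.75) = arctan(81000/0.75) = 90.00°
∠(j81000 + 432) = arctan(81000/432) = 89.69°
∠(j81000 + 5.35) = arctan(81000/5.35) = 90.00°
∠(j81000 + 27) = arctan(81000/27) = 89.98°
∠(j81000 + 4800) = arctan(81000/4800) = 86.61°
∠T(j81000) = 90.00° + 89.69° − (90.00° + 89.98° + 86.61°) = -86.89°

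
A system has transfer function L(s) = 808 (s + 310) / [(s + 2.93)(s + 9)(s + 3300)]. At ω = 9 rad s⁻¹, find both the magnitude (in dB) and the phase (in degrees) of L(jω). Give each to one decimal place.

|j9 + 310| = √(9² + 310²) = 310.1
|j9 + 2.93| = √(9² + 2.93²) = 9.465
|j9 + 9| = √(9² + 9²) = 12.73
|j9 + 3300| = √(9² + 3300²) = 3300
|L(j9)| = 808 × 310.1 / (9.465 × 12.73 × 3300) = 0.63033
20 log₁₀(0.63033) = -4.01 dB
∠(j9 + 310) = arctan(9/310) = 1.66°
∠(j9 + 2.93) = arctan(9/2.93) = 71.97°
∠(j9 + 9) = arctan(9/9) = 45.00°
∠(j9 + 3300) = arctan(9/3300) = 0.16°
∠L(j9) = 1.66° − (71.97° + 45.00° + 0.16°) = -115.46°

|L| = -4.0 dB, ∠L = -115.5°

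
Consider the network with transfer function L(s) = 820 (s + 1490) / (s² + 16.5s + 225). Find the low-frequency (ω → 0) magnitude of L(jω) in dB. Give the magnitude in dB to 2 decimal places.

L(0) = 820 × 1490 / 225 = 5430.2
20 log₁₀(5430.2) = 74.696 dB

74.70 dB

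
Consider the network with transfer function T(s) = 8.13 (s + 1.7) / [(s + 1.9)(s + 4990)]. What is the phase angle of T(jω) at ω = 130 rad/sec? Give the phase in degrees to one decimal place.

∠(j130 + 1.7) = arctan(130/1.7) = 89.25°
∠(j130 + 1.9) = arctan(130/1.9) = 89.16°
∠(j130 + 4990) = arctan(130/4990) = 1.49°
∠T(j130) = 89.25° − (89.16° + 1.49°) = -1.40°

-1.4°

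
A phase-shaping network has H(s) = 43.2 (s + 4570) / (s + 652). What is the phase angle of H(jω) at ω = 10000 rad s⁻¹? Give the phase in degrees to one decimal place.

-20.8°

∠(j10000 + 4570) = arctan(10000/4570) = 65.44°
∠(j10000 + 652) = arctan(10000/652) = 86.27°
∠H(j10000) = 65.44° − 86.27° = -20.83°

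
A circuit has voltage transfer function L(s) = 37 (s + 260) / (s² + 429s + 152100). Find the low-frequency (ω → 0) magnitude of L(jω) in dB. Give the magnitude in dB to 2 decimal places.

-23.98 dB

L(0) = 37 × 260 / 152100 = 0.063248
20 log₁₀(0.063248) = -23.979 dB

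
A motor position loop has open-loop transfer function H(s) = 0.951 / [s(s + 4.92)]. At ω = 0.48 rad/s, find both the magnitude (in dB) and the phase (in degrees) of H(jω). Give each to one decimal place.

|j0.48 + 4.92| = √(0.48² + 4.92²) = 4.943
|j0.48| = 0.48
|H(j0.48)| = 0.951 / (4.943 × 0.48) = 0.40079
20 log₁₀(0.40079) = -7.94 dB
∠(j0.48 + 4.92) = arctan(0.48/4.92) = 5.57°
∠(j0.48) = 90.00°
∠H(j0.48) = − (5.57° + 90.00°) = -95.57°

|H| = -7.9 dB, ∠H = -95.6°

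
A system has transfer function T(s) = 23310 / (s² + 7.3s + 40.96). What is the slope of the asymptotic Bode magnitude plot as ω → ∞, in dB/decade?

With 0 zeros and 2 poles, the high-frequency asymptotic slope is 20 × (0 − 2) = -40 dB/decade.

-40 dB/decade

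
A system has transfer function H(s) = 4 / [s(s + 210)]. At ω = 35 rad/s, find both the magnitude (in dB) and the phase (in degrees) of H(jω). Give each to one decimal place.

|H| = -65.4 dB, ∠H = -99.5 deg

|j35 + 210| = √(35² + 210²) = 212.9
|j35| = 35
|H(j35)| = 4 / (212.9 × 35) = 0.00053681
20 log₁₀(0.00053681) = -65.40 dB
∠(j35 + 210) = arctan(35/210) = 9.46°
∠(j35) = 90.00°
∠H(j35) = − (9.46° + 90.00°) = -99.46°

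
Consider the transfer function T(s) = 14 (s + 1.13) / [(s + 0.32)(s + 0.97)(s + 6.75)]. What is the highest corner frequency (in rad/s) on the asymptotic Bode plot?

Break frequencies occur at each pole and zero magnitude: 0.32 rad/s, 0.97 rad/s, 1.13 rad/s, 6.75 rad/s.
The highest is 6.75 rad/s.

6.75 rad/s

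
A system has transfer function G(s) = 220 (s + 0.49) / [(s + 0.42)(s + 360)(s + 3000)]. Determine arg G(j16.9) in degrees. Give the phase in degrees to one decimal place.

∠(j16.9 + 0.49) = arctan(16.9/0.49) = 88.34°
∠(j16.9 + 0.42) = arctan(16.9/0.42) = 88.58°
∠(j16.9 + 360) = arctan(16.9/360) = 2.69°
∠(j16.9 + 3000) = arctan(16.9/3000) = 0.32°
∠G(j16.9) = 88.34° − (88.58° + 2.69° + 0.32°) = -3.25°

-3.2°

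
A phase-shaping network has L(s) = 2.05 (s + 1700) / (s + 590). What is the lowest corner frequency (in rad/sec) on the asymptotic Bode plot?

590 rad/sec

Break frequencies occur at each pole and zero magnitude: 590 rad/sec, 1700 rad/sec.
The lowest is 590 rad/sec.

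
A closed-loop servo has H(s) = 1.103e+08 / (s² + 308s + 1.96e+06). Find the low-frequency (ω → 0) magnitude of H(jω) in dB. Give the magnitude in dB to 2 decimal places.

H(0) = 1.103e+08 / 1.96e+06 = 56.276
20 log₁₀(56.276) = 35.006 dB

35.01 dB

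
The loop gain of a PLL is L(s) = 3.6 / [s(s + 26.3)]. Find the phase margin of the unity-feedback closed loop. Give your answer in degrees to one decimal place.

Gain crossover: |L(jω)| = 1 at ω ≈ 0.137 rad/s.
∠L(j0.137) = −90° − arctan(0.137/26.3) ≈ -90.30°
PM = 180° + (-90.30°) = 89.70°

89.7°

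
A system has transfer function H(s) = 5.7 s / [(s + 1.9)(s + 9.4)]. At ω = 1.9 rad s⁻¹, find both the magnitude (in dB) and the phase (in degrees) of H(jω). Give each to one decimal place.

|j1.9| = 1.9
|j1.9 + 1.9| = √(1.9² + 1.9²) = 2.687
|j1.9 + 9.4| = √(1.9² + 9.4²) = 9.59
|H(j1.9)| = 5.7 × 1.9 / (2.687 × 9.59) = 0.42028
20 log₁₀(0.42028) = -7.53 dB
∠(j1.9) = 90.00°
∠(j1.9 + 1.9) = arctan(1.9/1.9) = 45.00°
∠(j1.9 + 9.4) = arctan(1.9/9.4) = 11.43°
∠H(j1.9) = 90.00° − (45.00° + 11.43°) = 33.57°

|H| = -7.5 dB, ∠H = 33.6 deg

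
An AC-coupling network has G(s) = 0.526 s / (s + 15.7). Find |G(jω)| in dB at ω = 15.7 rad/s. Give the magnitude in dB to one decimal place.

-8.6 dB

|j15.7| = 15.7
|j15.7 + 15.7| = √(15.7² + 15.7²) = 22.2
|G(j15.7)| = 0.526 × 15.7 / 22.2 = 0.37194
20 log₁₀(0.37194) = -8.59 dB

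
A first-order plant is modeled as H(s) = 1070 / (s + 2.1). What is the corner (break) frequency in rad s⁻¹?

2.1 rad s⁻¹

The single real pole at s = −2.1 gives a corner at ω = 2.1 rad s⁻¹.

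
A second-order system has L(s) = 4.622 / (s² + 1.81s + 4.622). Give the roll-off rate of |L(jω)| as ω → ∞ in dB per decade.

-40 dB/decade

With 0 zeros and 2 poles, the high-frequency asymptotic slope is 20 × (0 − 2) = -40 dB/decade.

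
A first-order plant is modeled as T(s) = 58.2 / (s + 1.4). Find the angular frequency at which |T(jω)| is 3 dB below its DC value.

For a single-pole low-pass, the −3 dB point is at the pole: ω = 1.4 rad/s.

1.4 rad/s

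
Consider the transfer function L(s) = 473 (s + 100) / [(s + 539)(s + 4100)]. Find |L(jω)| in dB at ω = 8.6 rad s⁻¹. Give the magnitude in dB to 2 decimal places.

|j8.6 + 100| = √(8.6² + 100²) = 100.4
|j8.6 + 539| = √(8.6² + 539²) = 539.1
|j8.6 + 4100| = √(8.6² + 4100²) = 4100
|L(j8.6)| = 473 × 100.4 / (539.1 × 4100) = 0.02148
20 log₁₀(0.02148) = -33.359 dB

-33.36 dB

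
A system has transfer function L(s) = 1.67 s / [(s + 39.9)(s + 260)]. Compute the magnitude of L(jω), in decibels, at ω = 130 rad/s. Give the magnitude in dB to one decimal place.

-45.2 dB

|j130| = 130
|j130 + 39.9| = √(130² + 39.9²) = 136
|j130 + 260| = √(130² + 260²) = 290.7
|L(j130)| = 1.67 × 130 / (136 × 290.7) = 0.0054921
20 log₁₀(0.0054921) = -45.21 dB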